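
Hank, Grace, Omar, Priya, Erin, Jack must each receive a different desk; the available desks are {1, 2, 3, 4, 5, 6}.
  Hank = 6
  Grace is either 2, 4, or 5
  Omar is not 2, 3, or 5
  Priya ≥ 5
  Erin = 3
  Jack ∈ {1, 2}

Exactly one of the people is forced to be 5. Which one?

Priya

Hank has just one choice, so Hank = 6. Remove 6 from Omar, Priya.
So 5 goes to Priya.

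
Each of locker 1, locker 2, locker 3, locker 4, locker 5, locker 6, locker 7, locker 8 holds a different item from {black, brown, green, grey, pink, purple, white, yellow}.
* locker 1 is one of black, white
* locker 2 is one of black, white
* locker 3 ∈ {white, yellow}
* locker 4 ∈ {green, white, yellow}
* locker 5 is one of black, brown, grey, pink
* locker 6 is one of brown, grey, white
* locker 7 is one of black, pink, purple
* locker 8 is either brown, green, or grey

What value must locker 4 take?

Among the 8 variables, purple fits only locker 7 (and all 8 values in {black, brown, green, grey, pink, purple, white, yellow} must be used), so locker 7 = purple.
Among the 7 still-open variables, pink fits only locker 5 (and all 7 values in {black, brown, green, grey, pink, white, yellow} must be used), so locker 5 = pink.
The 2 variables locker 1 and locker 2 are confined to {black, white}, which locks those values in; drop them from locker 3, locker 4, locker 6.
That leaves locker 3 = yellow. Strike yellow from locker 4.
So locker 4 = green.

green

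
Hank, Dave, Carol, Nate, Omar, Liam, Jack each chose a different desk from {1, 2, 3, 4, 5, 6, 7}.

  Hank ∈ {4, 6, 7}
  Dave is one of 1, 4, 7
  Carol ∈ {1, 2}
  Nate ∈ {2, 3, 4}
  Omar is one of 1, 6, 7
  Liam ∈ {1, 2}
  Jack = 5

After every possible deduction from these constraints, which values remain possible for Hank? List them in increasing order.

Jack must be 5 (only option left).
The 6 still-open variables draw from only 6 values {1, 2, 3, 4, 6, 7}, so each is used; only Nate can be 3, hence Nate = 3.
The 2 variables Carol and Liam are confined to {1, 2}, which locks those values in; drop them from Dave, Omar.
No further eliminations apply; Hank can still be any of 4, 6, 7.

4, 6, 7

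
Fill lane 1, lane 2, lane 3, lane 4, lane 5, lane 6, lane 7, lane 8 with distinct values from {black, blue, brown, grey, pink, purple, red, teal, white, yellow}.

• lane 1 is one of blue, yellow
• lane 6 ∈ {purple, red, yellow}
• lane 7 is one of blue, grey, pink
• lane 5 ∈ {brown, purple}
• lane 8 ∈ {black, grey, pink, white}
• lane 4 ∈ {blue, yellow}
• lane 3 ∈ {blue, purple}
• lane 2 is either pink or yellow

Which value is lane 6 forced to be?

lane 1 and lane 4 share exactly the 2 values {blue, yellow}; by pigeonhole those values go to them, so strike blue, yellow from lane 2, lane 3, lane 6, lane 7.
lane 2 must be pink (only option left). Strike pink from lane 7, lane 8.
lane 3 must be purple (only option left). Remove purple from lane 5, lane 6.
So lane 6 = red.

red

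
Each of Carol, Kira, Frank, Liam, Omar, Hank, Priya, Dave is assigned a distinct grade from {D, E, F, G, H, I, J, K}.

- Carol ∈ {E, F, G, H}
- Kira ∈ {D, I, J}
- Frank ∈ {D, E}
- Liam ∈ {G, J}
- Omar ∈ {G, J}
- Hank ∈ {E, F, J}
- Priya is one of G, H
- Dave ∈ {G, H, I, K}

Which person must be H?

The 8 variables draw from only 8 values {D, E, F, G, H, I, J, K}, so each is used; only Dave can be K, hence Dave = K.
The 7 still-open variables draw from only 7 values {D, E, F, G, H, I, J}, so each is used; only Kira can be I, hence Kira = I.
The 6 still-open variables draw from only 6 values {D, E, F, G, H, J}, so each is used; only Frank can be D, hence Frank = D.
Liam and Omar between them cover only {G, J} — a naked pair. Remove those values from Carol, Hank, Priya.
So H goes to Priya.

Priya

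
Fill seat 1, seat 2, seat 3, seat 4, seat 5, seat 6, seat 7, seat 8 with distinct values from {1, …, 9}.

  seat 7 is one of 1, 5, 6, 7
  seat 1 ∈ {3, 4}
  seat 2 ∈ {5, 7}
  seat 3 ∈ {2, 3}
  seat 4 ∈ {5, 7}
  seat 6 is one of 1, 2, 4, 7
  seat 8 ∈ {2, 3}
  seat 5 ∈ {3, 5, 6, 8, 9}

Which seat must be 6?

seat 7

The 2 variables seat 2 and seat 4 are confined to {5, 7}, which locks those values in; drop them from seat 5, seat 6, seat 7.
seat 3 and seat 8 share exactly the 2 values {2, 3}; by pigeonhole those values go to them, so strike 2, 3 from seat 1, seat 5, seat 6.
seat 1 must be 4 (only option left). Eliminate 4 elsewhere: seat 6.
That leaves seat 6 = 1. Strike 1 from seat 7.
So 6 goes to seat 7.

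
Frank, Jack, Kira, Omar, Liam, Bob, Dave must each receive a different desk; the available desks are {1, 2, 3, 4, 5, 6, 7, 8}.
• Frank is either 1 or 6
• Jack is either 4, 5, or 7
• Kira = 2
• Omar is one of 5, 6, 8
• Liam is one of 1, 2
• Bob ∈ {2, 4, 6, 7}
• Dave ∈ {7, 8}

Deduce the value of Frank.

6

Kira must be 2 (only option left). So Liam, Bob can't be 2.
Liam has just one choice, so Liam = 1. So Frank can't be 1.
So Frank = 6.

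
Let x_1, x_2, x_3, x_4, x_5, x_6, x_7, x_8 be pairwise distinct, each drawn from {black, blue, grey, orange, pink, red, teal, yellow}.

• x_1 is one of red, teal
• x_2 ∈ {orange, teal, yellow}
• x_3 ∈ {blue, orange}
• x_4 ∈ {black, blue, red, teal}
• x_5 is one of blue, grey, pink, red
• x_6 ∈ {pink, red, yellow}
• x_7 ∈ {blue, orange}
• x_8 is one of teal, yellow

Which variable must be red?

Among the 8 variables, black fits only x_4 (and all 8 values in {black, blue, grey, orange, pink, red, teal, yellow} must be used), so x_4 = black.
The 7 still-open variables draw from only 7 values {blue, grey, orange, pink, red, teal, yellow}, so each is used; only x_5 can be grey, hence x_5 = grey.
Among the 6 still-open variables, pink fits only x_6 (and all 6 values in {blue, orange, pink, red, teal, yellow} must be used), so x_6 = pink.
The 5 still-open variables draw from only 5 values {blue, orange, red, teal, yellow}, so each is used; only x_1 can be red, hence x_1 = red.

x_1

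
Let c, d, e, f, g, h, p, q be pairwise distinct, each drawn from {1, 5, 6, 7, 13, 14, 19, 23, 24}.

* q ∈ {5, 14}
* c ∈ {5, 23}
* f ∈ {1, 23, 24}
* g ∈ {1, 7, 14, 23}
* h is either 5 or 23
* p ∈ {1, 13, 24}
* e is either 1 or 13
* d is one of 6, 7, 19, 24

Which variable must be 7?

g

c and h share exactly the 2 values {5, 23}; by pigeonhole those values go to them, so strike 5, 23 from f, g, q.
q must be 14 (only option left). Strike 14 from g.
e, f, p between them cover only {1, 13, 24} — a naked triple. Remove those values from d, g.
So 7 goes to g.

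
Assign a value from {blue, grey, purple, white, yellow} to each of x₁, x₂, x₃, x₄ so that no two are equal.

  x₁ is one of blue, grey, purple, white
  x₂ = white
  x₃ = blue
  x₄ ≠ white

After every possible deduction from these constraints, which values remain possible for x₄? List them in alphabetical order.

grey, purple, yellow

x₂'s domain is down to {white}, so x₂ = white. Remove white from x₁.
x₃'s domain is down to {blue}, so x₃ = blue. Eliminate blue elsewhere: x₁, x₄.
No further eliminations apply; x₄ can still be any of grey, purple, yellow.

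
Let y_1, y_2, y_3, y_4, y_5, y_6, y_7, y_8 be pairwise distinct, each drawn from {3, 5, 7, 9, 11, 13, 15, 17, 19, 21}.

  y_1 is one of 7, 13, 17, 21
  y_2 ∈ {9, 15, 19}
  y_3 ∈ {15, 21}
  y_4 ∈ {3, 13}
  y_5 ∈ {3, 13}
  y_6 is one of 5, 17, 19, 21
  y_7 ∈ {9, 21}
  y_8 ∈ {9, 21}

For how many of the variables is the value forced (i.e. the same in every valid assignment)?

y_4 and y_5 share exactly the 2 values {3, 13}; by pigeonhole those values go to them, so strike 3, 13 from y_1.
The 2 variables y_7 and y_8 are confined to {9, 21}, which locks those values in; drop them from y_1, y_2, y_3, y_6.
y_3's domain is down to {15}, so y_3 = 15. Strike 15 from y_2.
y_2 has just one choice, so y_2 = 19. Eliminate 19 elsewhere: y_6.
Determined: y_2=19, y_3=15. The other variables each still have more than one consistent value. That makes 2.

2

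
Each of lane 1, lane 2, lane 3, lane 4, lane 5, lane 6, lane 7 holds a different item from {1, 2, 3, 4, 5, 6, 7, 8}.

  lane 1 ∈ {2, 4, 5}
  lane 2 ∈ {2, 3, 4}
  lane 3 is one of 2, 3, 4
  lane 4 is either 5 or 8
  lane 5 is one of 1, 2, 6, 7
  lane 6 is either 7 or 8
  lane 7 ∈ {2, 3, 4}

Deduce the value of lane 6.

7

lane 2, lane 3, lane 7 share exactly the 3 values {2, 3, 4}; by pigeonhole those values go to them, so strike 2, 3, 4 from lane 1, lane 5.
lane 1 must be 5 (only option left). Remove 5 from lane 4.
lane 4 has just one choice, so lane 4 = 8. Strike 8 from lane 6.
So lane 6 = 7.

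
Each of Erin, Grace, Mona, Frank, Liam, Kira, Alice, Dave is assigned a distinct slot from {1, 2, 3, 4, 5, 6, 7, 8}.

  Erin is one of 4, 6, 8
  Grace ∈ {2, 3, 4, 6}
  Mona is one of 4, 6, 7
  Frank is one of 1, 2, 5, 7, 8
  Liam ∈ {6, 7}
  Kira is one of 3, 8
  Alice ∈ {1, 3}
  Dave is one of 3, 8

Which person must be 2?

Grace

The 8 variables draw from only 8 values {1, 2, 3, 4, 5, 6, 7, 8}, so each is used; only Frank can be 5, hence Frank = 5.
The 7 still-open variables draw from only 7 values {1, 2, 3, 4, 6, 7, 8}, so each is used; only Alice can be 1, hence Alice = 1.
The 6 still-open variables draw from only 6 values {2, 3, 4, 6, 7, 8}, so each is used; only Grace can be 2, hence Grace = 2.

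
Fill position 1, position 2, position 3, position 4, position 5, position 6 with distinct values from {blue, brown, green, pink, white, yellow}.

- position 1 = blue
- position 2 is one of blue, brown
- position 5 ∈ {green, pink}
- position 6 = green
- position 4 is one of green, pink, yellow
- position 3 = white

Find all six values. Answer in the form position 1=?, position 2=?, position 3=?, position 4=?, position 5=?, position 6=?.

position 1=blue, position 2=brown, position 3=white, position 4=yellow, position 5=pink, position 6=green

position 1 has just one choice, so position 1 = blue. So position 2 can't be blue.
That leaves position 2 = brown.
That leaves position 3 = white.
That leaves position 6 = green. So position 4, position 5 can't be green.
position 5's domain is down to {pink}, so position 5 = pink. Eliminate pink elsewhere: position 4.
position 4's domain is down to {yellow}, so position 4 = yellow.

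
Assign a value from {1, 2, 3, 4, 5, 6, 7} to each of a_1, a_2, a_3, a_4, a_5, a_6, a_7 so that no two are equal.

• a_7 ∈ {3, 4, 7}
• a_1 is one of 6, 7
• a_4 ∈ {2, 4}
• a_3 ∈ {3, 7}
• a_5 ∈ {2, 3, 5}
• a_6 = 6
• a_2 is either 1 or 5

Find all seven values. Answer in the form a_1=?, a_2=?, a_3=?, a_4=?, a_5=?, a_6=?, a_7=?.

a_1=7, a_2=1, a_3=3, a_4=2, a_5=5, a_6=6, a_7=4

a_6 has just one choice, so a_6 = 6. Eliminate 6 elsewhere: a_1.
That leaves a_1 = 7. Eliminate 7 elsewhere: a_3, a_7.
That leaves a_3 = 3. Remove 3 from a_5, a_7.
a_7's domain is down to {4}, so a_7 = 4. Remove 4 from a_4.
a_4's domain is down to {2}, so a_4 = 2. So a_5 can't be 2.
a_5's domain is down to {5}, so a_5 = 5. Remove 5 from a_2.
a_2's domain is down to {1}, so a_2 = 1.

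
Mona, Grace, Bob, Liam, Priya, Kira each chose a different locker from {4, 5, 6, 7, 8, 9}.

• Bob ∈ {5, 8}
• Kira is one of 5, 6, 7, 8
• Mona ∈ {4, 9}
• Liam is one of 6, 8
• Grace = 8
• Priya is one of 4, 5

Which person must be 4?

Grace's domain is down to {8}, so Grace = 8. Remove 8 from Bob, Liam, Kira.
Bob's domain is down to {5}, so Bob = 5. Eliminate 5 elsewhere: Priya, Kira.
So 4 goes to Priya.

Priya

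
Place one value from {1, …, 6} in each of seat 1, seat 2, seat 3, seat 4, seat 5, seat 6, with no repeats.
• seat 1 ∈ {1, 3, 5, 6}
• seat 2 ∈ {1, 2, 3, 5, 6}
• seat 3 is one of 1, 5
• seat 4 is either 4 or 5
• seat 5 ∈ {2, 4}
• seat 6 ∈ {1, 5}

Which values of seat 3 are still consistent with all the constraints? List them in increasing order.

1, 5

seat 3 and seat 6 between them cover only {1, 5} — a naked pair. Remove those values from seat 1, seat 2, seat 4.
That leaves seat 4 = 4. Remove 4 from seat 5.
seat 5's domain is down to {2}, so seat 5 = 2. Remove 2 from seat 2.
No further eliminations apply; seat 3 can still be any of 1, 5.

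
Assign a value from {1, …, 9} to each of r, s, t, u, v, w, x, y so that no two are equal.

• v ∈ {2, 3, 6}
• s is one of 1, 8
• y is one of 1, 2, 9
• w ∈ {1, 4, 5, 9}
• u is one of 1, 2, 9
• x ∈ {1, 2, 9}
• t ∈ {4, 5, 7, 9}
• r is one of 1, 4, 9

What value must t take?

7

u, x, y between them cover only {1, 2, 9} — a naked triple. Remove those values from r, s, t, v, w.
That leaves r = 4. Remove 4 from t, w.
s's domain is down to {8}, so s = 8.
That leaves w = 5. Eliminate 5 elsewhere: t.
So t = 7.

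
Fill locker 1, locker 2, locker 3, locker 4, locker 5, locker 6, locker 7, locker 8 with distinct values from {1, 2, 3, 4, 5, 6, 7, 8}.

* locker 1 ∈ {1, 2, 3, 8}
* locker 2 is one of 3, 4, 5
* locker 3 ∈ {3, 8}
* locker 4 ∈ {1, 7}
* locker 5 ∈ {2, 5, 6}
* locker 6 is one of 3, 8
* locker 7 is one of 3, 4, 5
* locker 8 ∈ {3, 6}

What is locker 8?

The 8 variables draw from only 8 values {1, 2, 3, 4, 5, 6, 7, 8}, so each is used; only locker 4 can be 7, hence locker 4 = 7.
The 7 still-open variables together cover exactly {1, 2, 3, 4, 5, 6, 8} — 7 values for 7 variables — and 1 appears only in locker 1's list, so locker 1 = 1.
Among the 6 still-open variables, 2 fits only locker 5 (and all 6 values in {2, 3, 4, 5, 6, 8} must be used), so locker 5 = 2.
Among the 5 still-open variables, 6 fits only locker 8 (and all 5 values in {3, 4, 5, 6, 8} must be used), so locker 8 = 6.

6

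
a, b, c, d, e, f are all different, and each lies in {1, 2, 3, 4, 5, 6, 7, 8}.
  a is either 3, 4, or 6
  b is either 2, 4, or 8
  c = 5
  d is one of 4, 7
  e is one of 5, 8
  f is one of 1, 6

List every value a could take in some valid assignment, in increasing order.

c has just one choice, so c = 5. Eliminate 5 elsewhere: e.
e has just one choice, so e = 8. Eliminate 8 elsewhere: b.
No further eliminations apply; a can still be any of 3, 4, 6.

3, 4, 6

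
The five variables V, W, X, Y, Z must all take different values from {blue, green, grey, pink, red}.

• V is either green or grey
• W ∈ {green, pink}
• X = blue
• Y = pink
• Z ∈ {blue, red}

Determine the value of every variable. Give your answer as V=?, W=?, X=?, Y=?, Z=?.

V=grey, W=green, X=blue, Y=pink, Z=red

X must be blue (only option left). Eliminate blue elsewhere: Z.
That leaves Y = pink. Eliminate pink elsewhere: W.
Z has just one choice, so Z = red.
That leaves W = green. Strike green from V.
V must be grey (only option left).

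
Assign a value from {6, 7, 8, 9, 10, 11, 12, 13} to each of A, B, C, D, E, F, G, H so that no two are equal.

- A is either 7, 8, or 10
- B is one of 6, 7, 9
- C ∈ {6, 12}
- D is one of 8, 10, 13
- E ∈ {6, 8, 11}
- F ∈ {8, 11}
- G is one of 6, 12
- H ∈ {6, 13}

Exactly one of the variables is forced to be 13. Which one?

H

The 8 variables together cover exactly {6, 7, 8, 9, 10, 11, 12, 13} — 8 values for 8 variables — and 9 appears only in B's list, so B = 9.
The 7 still-open variables together cover exactly {6, 7, 8, 10, 11, 12, 13} — 7 values for 7 variables — and 7 appears only in A's list, so A = 7.
The 6 still-open variables draw from only 6 values {6, 8, 10, 11, 12, 13}, so each is used; only D can be 10, hence D = 10.
The 5 still-open variables draw from only 5 values {6, 8, 11, 12, 13}, so each is used; only H can be 13, hence H = 13.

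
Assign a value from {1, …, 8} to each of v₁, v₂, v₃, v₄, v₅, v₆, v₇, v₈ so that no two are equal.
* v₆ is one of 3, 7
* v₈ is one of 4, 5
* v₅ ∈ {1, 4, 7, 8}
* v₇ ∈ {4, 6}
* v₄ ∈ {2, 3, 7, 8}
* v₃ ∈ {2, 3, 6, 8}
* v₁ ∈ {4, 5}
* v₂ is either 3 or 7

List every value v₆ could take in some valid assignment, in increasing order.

The 8 variables draw from only 8 values {1, 2, 3, 4, 5, 6, 7, 8}, so each is used; only v₅ can be 1, hence v₅ = 1.
The 2 variables v₁ and v₈ are confined to {4, 5}, which locks those values in; drop them from v₇.
v₇'s domain is down to {6}, so v₇ = 6. Eliminate 6 elsewhere: v₃.
v₂ and v₆ share exactly the 2 values {3, 7}; by pigeonhole those values go to them, so strike 3, 7 from v₃, v₄.
No further eliminations apply; v₆ can still be any of 3, 7.

3, 7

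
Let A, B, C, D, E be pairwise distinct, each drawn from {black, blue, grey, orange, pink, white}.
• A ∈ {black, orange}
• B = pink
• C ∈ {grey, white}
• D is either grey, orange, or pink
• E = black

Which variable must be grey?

B's domain is down to {pink}, so B = pink. So D can't be pink.
E must be black (only option left). Remove black from A.
A has just one choice, so A = orange. So D can't be orange.
So grey goes to D.

D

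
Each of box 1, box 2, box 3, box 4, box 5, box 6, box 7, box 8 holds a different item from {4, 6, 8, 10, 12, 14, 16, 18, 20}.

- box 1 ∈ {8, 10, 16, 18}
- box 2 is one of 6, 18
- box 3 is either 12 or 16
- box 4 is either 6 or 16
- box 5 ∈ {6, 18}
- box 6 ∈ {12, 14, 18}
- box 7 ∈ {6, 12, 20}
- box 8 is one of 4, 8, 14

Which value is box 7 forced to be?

box 2 and box 5 between them cover only {6, 18} — a naked pair. Remove those values from box 1, box 4, box 6, box 7.
box 4's domain is down to {16}, so box 4 = 16. Remove 16 from box 1, box 3.
box 3's domain is down to {12}, so box 3 = 12. Strike 12 from box 6, box 7.
So box 7 = 20.

20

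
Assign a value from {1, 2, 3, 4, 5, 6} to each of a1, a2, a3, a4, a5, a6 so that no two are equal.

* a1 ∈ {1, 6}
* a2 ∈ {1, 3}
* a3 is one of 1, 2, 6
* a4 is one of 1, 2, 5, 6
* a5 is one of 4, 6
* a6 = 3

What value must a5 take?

4

a6 must be 3 (only option left). Strike 3 from a2.
a2 must be 1 (only option left). Eliminate 1 elsewhere: a1, a3, a4.
That leaves a1 = 6. Strike 6 from a3, a4, a5.
So a5 = 4.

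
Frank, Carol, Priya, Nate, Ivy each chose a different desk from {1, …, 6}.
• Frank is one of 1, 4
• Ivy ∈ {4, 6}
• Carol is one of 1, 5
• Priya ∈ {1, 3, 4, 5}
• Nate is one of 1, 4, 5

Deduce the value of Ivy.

Among the 5 variables, 3 fits only Priya (and all 5 values in {1, 3, 4, 5, 6} must be used), so Priya = 3.
The 4 still-open variables together cover exactly {1, 4, 5, 6} — 4 values for 4 variables — and 6 appears only in Ivy's list, so Ivy = 6.

6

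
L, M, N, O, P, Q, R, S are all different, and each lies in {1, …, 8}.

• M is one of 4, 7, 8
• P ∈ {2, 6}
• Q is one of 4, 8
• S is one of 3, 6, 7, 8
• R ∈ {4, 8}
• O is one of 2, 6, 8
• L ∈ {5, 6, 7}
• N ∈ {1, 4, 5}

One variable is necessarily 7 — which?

M

Among the 8 variables, 1 fits only N (and all 8 values in {1, 2, 3, 4, 5, 6, 7, 8} must be used), so N = 1.
The 7 still-open variables together cover exactly {2, 3, 4, 5, 6, 7, 8} — 7 values for 7 variables — and 3 appears only in S's list, so S = 3.
The 6 still-open variables draw from only 6 values {2, 4, 5, 6, 7, 8}, so each is used; only L can be 5, hence L = 5.
The 5 still-open variables together cover exactly {2, 4, 6, 7, 8} — 5 values for 5 variables — and 7 appears only in M's list, so M = 7.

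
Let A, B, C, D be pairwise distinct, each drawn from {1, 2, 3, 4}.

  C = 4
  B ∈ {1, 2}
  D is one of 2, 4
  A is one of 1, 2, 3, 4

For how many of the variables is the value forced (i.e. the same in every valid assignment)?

C has just one choice, so C = 4. Strike 4 from A, D.
D has just one choice, so D = 2. Eliminate 2 elsewhere: A, B.
B must be 1 (only option left). Remove 1 from A.
That leaves A = 3.
Every variable is fixed: A=3, B=1, C=4, D=2. That makes 4.

4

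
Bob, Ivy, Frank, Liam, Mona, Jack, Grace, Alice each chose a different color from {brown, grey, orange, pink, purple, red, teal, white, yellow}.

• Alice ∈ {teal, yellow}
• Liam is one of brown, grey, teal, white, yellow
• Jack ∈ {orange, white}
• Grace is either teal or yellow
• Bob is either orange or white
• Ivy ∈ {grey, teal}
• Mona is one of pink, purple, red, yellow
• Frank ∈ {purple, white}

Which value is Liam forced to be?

brown

The 2 variables Bob and Jack are confined to {orange, white}, which locks those values in; drop them from Frank, Liam.
That leaves Frank = purple. Remove purple from Mona.
The 2 variables Grace and Alice are confined to {teal, yellow}, which locks those values in; drop them from Ivy, Liam, Mona.
That leaves Ivy = grey. Strike grey from Liam.
So Liam = brown.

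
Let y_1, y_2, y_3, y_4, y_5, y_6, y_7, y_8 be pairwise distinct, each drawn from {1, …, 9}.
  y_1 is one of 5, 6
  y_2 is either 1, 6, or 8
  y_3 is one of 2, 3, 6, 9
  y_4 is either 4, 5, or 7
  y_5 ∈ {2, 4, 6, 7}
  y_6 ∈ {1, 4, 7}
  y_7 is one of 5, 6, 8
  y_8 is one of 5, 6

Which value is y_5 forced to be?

2

y_1 and y_8 between them cover only {5, 6} — a naked pair. Remove those values from y_2, y_3, y_4, y_5, y_7.
That leaves y_7 = 8. Eliminate 8 elsewhere: y_2.
y_2's domain is down to {1}, so y_2 = 1. Remove 1 from y_6.
The 2 variables y_4 and y_6 are confined to {4, 7}, which locks those values in; drop them from y_5.
So y_5 = 2.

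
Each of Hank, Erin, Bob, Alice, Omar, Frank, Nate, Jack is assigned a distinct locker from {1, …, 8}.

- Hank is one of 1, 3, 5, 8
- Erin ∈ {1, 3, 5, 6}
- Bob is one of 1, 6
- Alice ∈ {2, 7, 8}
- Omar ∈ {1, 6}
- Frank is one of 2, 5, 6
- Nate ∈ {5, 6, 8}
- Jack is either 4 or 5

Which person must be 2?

The 8 variables together cover exactly {1, 2, 3, 4, 5, 6, 7, 8} — 8 values for 8 variables — and 4 appears only in Jack's list, so Jack = 4.
Among the 7 still-open variables, 7 fits only Alice (and all 7 values in {1, 2, 3, 5, 6, 7, 8} must be used), so Alice = 7.
The 6 still-open variables together cover exactly {1, 2, 3, 5, 6, 8} — 6 values for 6 variables — and 2 appears only in Frank's list, so Frank = 2.

Frank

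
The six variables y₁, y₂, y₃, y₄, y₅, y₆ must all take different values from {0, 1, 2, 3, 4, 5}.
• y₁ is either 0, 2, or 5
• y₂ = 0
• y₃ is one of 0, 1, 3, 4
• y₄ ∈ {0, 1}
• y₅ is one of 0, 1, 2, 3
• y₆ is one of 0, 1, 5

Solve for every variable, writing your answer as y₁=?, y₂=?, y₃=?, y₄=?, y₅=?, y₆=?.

y₁=2, y₂=0, y₃=4, y₄=1, y₅=3, y₆=5

y₂'s domain is down to {0}, so y₂ = 0. Remove 0 from y₁, y₃, y₄, y₅, y₆.
y₄'s domain is down to {1}, so y₄ = 1. Eliminate 1 elsewhere: y₃, y₅, y₆.
y₆ must be 5 (only option left). Remove 5 from y₁.
That leaves y₁ = 2. Strike 2 from y₅.
y₅ must be 3 (only option left). Eliminate 3 elsewhere: y₃.
That leaves y₃ = 4.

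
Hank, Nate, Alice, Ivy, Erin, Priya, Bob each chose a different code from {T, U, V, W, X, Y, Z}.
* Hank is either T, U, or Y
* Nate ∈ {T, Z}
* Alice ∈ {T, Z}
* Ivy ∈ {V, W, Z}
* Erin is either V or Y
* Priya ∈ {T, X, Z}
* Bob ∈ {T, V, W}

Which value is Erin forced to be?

Y

Among the 7 variables, U fits only Hank (and all 7 values in {T, U, V, W, X, Y, Z} must be used), so Hank = U.
The 6 still-open variables draw from only 6 values {T, V, W, X, Y, Z}, so each is used; only Priya can be X, hence Priya = X.
The 5 still-open variables draw from only 5 values {T, V, W, Y, Z}, so each is used; only Erin can be Y, hence Erin = Y.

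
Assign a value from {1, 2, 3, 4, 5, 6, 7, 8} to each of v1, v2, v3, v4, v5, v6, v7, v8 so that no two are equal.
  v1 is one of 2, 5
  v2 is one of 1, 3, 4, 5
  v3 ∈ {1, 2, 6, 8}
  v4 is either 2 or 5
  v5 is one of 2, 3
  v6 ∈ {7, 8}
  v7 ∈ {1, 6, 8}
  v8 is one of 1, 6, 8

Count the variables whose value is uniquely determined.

Among the 8 variables, 4 fits only v2 (and all 8 values in {1, 2, 3, 4, 5, 6, 7, 8} must be used), so v2 = 4.
The 7 still-open variables draw from only 7 values {1, 2, 3, 5, 6, 7, 8}, so each is used; only v5 can be 3, hence v5 = 3.
The 6 still-open variables draw from only 6 values {1, 2, 5, 6, 7, 8}, so each is used; only v6 can be 7, hence v6 = 7.
The 2 variables v1 and v4 are confined to {2, 5}, which locks those values in; drop them from v3.
Determined: v2=4, v5=3, v6=7. The other variables each still have more than one consistent value. That makes 3.

3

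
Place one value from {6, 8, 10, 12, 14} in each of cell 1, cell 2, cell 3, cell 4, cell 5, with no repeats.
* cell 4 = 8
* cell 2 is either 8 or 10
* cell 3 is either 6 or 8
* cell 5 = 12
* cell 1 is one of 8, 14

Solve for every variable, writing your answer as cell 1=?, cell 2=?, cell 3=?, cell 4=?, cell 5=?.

cell 1=14, cell 2=10, cell 3=6, cell 4=8, cell 5=12

cell 4 must be 8 (only option left). Eliminate 8 elsewhere: cell 1, cell 2, cell 3.
cell 5's domain is down to {12}, so cell 5 = 12.
cell 1 has just one choice, so cell 1 = 14.
cell 2's domain is down to {10}, so cell 2 = 10.
cell 3 must be 6 (only option left).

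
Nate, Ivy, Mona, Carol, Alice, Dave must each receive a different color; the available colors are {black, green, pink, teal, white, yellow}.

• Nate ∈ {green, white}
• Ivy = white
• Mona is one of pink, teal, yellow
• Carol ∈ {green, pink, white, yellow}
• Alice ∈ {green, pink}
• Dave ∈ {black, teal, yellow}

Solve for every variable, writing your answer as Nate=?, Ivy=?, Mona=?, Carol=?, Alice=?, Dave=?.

Ivy's domain is down to {white}, so Ivy = white. So Nate, Carol can't be white.
That leaves Nate = green. Remove green from Carol, Alice.
Alice's domain is down to {pink}, so Alice = pink. Remove pink from Mona, Carol.
Carol has just one choice, so Carol = yellow. So Mona, Dave can't be yellow.
That leaves Mona = teal. Remove teal from Dave.
Dave's domain is down to {black}, so Dave = black.

Nate=green, Ivy=white, Mona=teal, Carol=yellow, Alice=pink, Dave=black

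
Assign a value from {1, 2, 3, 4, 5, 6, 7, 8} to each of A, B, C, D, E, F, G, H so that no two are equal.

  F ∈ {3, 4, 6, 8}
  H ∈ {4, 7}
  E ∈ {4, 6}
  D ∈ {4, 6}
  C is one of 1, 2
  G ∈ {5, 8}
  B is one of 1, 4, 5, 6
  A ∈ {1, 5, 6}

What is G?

8

The 8 variables together cover exactly {1, 2, 3, 4, 5, 6, 7, 8} — 8 values for 8 variables — and 2 appears only in C's list, so C = 2.
The 7 still-open variables draw from only 7 values {1, 3, 4, 5, 6, 7, 8}, so each is used; only F can be 3, hence F = 3.
Among the 6 still-open variables, 7 fits only H (and all 6 values in {1, 4, 5, 6, 7, 8} must be used), so H = 7.
The 5 still-open variables together cover exactly {1, 4, 5, 6, 8} — 5 values for 5 variables — and 8 appears only in G's list, so G = 8.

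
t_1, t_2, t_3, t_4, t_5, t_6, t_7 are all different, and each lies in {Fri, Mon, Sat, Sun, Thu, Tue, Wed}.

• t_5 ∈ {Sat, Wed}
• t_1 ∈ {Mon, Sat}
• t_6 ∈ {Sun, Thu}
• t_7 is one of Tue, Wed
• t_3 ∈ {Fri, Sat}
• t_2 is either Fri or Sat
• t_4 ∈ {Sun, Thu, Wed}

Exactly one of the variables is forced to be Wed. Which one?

The 7 variables together cover exactly {Fri, Mon, Sat, Sun, Thu, Tue, Wed} — 7 values for 7 variables — and Mon appears only in t_1's list, so t_1 = Mon.
The 6 still-open variables together cover exactly {Fri, Sat, Sun, Thu, Tue, Wed} — 6 values for 6 variables — and Tue appears only in t_7's list, so t_7 = Tue.
t_2 and t_3 share exactly the 2 values {Fri, Sat}; by pigeonhole those values go to them, so strike Fri, Sat from t_5.
So Wed goes to t_5.

t_5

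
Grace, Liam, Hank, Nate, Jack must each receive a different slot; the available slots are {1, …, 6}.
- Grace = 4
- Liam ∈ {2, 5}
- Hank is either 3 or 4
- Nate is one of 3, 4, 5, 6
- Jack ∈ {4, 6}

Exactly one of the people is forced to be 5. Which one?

Grace must be 4 (only option left). Strike 4 from Hank, Nate, Jack.
Hank's domain is down to {3}, so Hank = 3. Strike 3 from Nate.
Jack must be 6 (only option left). Remove 6 from Nate.
So 5 goes to Nate.

Nate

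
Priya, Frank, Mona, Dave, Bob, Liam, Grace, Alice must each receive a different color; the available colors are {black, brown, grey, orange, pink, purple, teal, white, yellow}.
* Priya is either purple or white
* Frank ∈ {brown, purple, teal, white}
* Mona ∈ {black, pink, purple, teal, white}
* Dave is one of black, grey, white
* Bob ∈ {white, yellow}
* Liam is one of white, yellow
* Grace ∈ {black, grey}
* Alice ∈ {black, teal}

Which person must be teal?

The 8 variables together cover exactly {black, brown, grey, pink, purple, teal, white, yellow} — 8 values for 8 variables — and brown appears only in Frank's list, so Frank = brown.
Among the 7 still-open variables, pink fits only Mona (and all 7 values in {black, grey, pink, purple, teal, white, yellow} must be used), so Mona = pink.
The 6 still-open variables together cover exactly {black, grey, purple, teal, white, yellow} — 6 values for 6 variables — and purple appears only in Priya's list, so Priya = purple.
The 5 still-open variables together cover exactly {black, grey, teal, white, yellow} — 5 values for 5 variables — and teal appears only in Alice's list, so Alice = teal.

Alice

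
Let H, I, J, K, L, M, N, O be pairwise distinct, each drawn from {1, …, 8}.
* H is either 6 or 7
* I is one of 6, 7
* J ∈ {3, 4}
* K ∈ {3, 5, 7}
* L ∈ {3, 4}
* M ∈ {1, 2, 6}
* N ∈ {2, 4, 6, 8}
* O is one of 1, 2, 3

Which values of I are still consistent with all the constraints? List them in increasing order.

The 8 variables together cover exactly {1, 2, 3, 4, 5, 6, 7, 8} — 8 values for 8 variables — and 5 appears only in K's list, so K = 5.
Among the 7 still-open variables, 8 fits only N (and all 7 values in {1, 2, 3, 4, 6, 7, 8} must be used), so N = 8.
H and I between them cover only {6, 7} — a naked pair. Remove those values from M.
The 2 variables J and L are confined to {3, 4}, which locks those values in; drop them from O.
No further eliminations apply; I can still be any of 6, 7.

6, 7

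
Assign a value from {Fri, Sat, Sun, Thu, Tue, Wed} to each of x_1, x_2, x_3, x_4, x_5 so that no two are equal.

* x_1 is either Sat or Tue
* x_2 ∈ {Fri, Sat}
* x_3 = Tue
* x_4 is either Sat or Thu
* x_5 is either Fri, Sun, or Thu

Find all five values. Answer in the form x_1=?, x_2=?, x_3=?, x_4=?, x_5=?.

x_3 must be Tue (only option left). Eliminate Tue elsewhere: x_1.
x_1's domain is down to {Sat}, so x_1 = Sat. So x_2, x_4 can't be Sat.
That leaves x_2 = Fri. Eliminate Fri elsewhere: x_5.
That leaves x_4 = Thu. Eliminate Thu elsewhere: x_5.
x_5 must be Sun (only option left).

x_1=Sat, x_2=Fri, x_3=Tue, x_4=Thu, x_5=Sun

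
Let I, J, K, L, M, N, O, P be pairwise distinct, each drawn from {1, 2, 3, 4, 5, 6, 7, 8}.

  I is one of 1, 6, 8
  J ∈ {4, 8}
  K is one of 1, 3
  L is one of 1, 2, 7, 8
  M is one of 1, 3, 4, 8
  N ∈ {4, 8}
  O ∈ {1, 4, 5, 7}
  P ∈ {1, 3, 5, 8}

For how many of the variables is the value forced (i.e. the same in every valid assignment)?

4

The 8 variables together cover exactly {1, 2, 3, 4, 5, 6, 7, 8} — 8 values for 8 variables — and 2 appears only in L's list, so L = 2.
The 7 still-open variables draw from only 7 values {1, 3, 4, 5, 6, 7, 8}, so each is used; only I can be 6, hence I = 6.
The 6 still-open variables together cover exactly {1, 3, 4, 5, 7, 8} — 6 values for 6 variables — and 7 appears only in O's list, so O = 7.
The 5 still-open variables together cover exactly {1, 3, 4, 5, 8} — 5 values for 5 variables — and 5 appears only in P's list, so P = 5.
The 2 variables J and N are confined to {4, 8}, which locks those values in; drop them from M.
Determined: I=6, L=2, O=7, P=5. The other variables each still have more than one consistent value. That makes 4.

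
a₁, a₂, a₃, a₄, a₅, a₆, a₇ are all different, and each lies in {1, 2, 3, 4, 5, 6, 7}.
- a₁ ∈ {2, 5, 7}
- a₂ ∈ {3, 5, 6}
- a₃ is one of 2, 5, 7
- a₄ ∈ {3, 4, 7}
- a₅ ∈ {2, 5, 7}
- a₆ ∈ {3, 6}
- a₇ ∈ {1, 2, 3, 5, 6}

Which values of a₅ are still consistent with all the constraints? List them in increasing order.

Among the 7 variables, 1 fits only a₇ (and all 7 values in {1, 2, 3, 4, 5, 6, 7} must be used), so a₇ = 1.
Among the 6 still-open variables, 4 fits only a₄ (and all 6 values in {2, 3, 4, 5, 6, 7} must be used), so a₄ = 4.
The 3 variables a₁, a₃, a₅ are confined to {2, 5, 7}, which locks those values in; drop them from a₂.
No further eliminations apply; a₅ can still be any of 2, 5, 7.

2, 5, 7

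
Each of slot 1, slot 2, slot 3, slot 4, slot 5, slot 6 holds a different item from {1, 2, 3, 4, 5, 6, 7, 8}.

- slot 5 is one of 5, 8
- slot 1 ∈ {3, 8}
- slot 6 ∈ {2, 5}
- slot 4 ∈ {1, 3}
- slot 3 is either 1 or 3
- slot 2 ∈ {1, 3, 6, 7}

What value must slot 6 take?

The 2 variables slot 3 and slot 4 are confined to {1, 3}, which locks those values in; drop them from slot 1, slot 2.
slot 1 has just one choice, so slot 1 = 8. Remove 8 from slot 5.
That leaves slot 5 = 5. So slot 6 can't be 5.
So slot 6 = 2.

2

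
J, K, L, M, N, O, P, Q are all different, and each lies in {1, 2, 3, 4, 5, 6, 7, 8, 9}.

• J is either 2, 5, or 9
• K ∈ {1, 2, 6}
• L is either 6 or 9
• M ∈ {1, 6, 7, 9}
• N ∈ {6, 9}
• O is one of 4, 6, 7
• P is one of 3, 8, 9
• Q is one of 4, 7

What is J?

5

The 2 variables L and N are confined to {6, 9}, which locks those values in; drop them from J, K, M, O, P.
O and Q between them cover only {4, 7} — a naked pair. Remove those values from M.
M's domain is down to {1}, so M = 1. So K can't be 1.
K must be 2 (only option left). Strike 2 from J.
So J = 5.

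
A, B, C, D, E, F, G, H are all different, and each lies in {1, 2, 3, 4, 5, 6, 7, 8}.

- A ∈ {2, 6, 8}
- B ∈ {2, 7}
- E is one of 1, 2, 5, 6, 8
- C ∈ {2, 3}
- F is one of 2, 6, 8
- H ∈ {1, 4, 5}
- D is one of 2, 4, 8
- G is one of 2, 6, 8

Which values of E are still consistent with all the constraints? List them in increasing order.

1, 5

The 8 variables together cover exactly {1, 2, 3, 4, 5, 6, 7, 8} — 8 values for 8 variables — and 3 appears only in C's list, so C = 3.
Among the 7 still-open variables, 7 fits only B (and all 7 values in {1, 2, 4, 5, 6, 7, 8} must be used), so B = 7.
The 3 variables A, F, G are confined to {2, 6, 8}, which locks those values in; drop them from D, E.
D must be 4 (only option left). So H can't be 4.
No further eliminations apply; E can still be any of 1, 5.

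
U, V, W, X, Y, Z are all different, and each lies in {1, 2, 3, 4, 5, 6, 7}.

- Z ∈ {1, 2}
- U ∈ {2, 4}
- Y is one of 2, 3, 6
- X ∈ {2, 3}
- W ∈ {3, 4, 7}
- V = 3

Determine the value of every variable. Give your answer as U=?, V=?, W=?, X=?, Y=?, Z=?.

U=4, V=3, W=7, X=2, Y=6, Z=1

V has just one choice, so V = 3. Remove 3 from W, X, Y.
X must be 2 (only option left). Strike 2 from U, Y, Z.
That leaves Y = 6.
Z has just one choice, so Z = 1.
U's domain is down to {4}, so U = 4. So W can't be 4.
W has just one choice, so W = 7.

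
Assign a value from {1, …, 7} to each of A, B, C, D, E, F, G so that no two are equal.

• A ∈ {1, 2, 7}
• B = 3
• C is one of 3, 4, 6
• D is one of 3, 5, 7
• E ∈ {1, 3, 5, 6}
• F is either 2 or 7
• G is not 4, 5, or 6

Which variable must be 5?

B must be 3 (only option left). Remove 3 from C, D, E, G.
The 6 still-open variables draw from only 6 values {1, 2, 4, 5, 6, 7}, so each is used; only C can be 4, hence C = 4.
The 5 still-open variables together cover exactly {1, 2, 5, 6, 7} — 5 values for 5 variables — and 6 appears only in E's list, so E = 6.
The 4 still-open variables together cover exactly {1, 2, 5, 7} — 4 values for 4 variables — and 5 appears only in D's list, so D = 5.

D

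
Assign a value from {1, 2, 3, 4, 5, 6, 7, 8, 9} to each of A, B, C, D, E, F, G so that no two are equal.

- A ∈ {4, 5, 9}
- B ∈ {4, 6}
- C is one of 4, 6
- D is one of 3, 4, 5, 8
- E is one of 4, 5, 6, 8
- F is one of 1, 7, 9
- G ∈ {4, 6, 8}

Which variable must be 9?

B and C between them cover only {4, 6} — a naked pair. Remove those values from A, D, E, G.
G's domain is down to {8}, so G = 8. Eliminate 8 elsewhere: D, E.
E has just one choice, so E = 5. So A, D can't be 5.
So 9 goes to A.

A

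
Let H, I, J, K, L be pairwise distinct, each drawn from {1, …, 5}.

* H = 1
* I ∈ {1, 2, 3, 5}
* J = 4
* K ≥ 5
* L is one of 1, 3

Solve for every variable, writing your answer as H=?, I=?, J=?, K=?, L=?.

H=1, I=2, J=4, K=5, L=3

H has just one choice, so H = 1. Eliminate 1 elsewhere: I, L.
J's domain is down to {4}, so J = 4.
K's domain is down to {5}, so K = 5. Strike 5 from I.
L has just one choice, so L = 3. Remove 3 from I.
I must be 2 (only option left).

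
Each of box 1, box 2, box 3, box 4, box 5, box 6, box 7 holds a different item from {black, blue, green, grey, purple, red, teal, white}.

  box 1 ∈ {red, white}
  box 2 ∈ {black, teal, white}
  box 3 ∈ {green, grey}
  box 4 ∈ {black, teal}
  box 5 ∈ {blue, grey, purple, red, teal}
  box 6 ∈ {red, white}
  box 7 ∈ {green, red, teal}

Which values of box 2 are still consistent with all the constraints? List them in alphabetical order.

black, teal

box 1 and box 6 share exactly the 2 values {red, white}; by pigeonhole those values go to them, so strike red, white from box 2, box 5, box 7.
box 2 and box 4 between them cover only {black, teal} — a naked pair. Remove those values from box 5, box 7.
box 7's domain is down to {green}, so box 7 = green. So box 3 can't be green.
That leaves box 3 = grey. Strike grey from box 5.
No further eliminations apply; box 2 can still be any of black, teal.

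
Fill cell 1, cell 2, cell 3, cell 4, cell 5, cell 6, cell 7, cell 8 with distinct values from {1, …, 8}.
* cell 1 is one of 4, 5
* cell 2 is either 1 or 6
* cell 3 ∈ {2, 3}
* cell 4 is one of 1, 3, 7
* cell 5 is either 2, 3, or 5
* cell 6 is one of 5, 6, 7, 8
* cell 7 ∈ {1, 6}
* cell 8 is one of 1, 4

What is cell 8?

The 8 variables together cover exactly {1, 2, 3, 4, 5, 6, 7, 8} — 8 values for 8 variables — and 8 appears only in cell 6's list, so cell 6 = 8.
The 7 still-open variables together cover exactly {1, 2, 3, 4, 5, 6, 7} — 7 values for 7 variables — and 7 appears only in cell 4's list, so cell 4 = 7.
cell 2 and cell 7 between them cover only {1, 6} — a naked pair. Remove those values from cell 8.
So cell 8 = 4.

4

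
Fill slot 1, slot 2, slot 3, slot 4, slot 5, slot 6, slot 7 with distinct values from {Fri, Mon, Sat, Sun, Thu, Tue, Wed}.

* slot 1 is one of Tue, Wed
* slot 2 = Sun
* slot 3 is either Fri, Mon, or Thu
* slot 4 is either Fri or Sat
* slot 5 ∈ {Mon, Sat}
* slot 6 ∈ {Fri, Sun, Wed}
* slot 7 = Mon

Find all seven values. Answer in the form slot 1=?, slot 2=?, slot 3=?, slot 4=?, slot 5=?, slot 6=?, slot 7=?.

slot 2 has just one choice, so slot 2 = Sun. Remove Sun from slot 6.
slot 7 must be Mon (only option left). So slot 3, slot 5 can't be Mon.
slot 5's domain is down to {Sat}, so slot 5 = Sat. Eliminate Sat elsewhere: slot 4.
slot 4's domain is down to {Fri}, so slot 4 = Fri. Strike Fri from slot 3, slot 6.
slot 6 must be Wed (only option left). Remove Wed from slot 1.
slot 1 has just one choice, so slot 1 = Tue.
slot 3's domain is down to {Thu}, so slot 3 = Thu.

slot 1=Tue, slot 2=Sun, slot 3=Thu, slot 4=Fri, slot 5=Sat, slot 6=Wed, slot 7=Mon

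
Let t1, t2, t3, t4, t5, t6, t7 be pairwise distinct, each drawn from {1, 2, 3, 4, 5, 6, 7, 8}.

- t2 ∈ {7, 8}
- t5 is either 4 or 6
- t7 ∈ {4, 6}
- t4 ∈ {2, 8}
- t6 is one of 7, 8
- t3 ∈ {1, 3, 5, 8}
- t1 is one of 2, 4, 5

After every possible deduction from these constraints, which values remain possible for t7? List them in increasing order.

The 2 variables t2 and t6 are confined to {7, 8}, which locks those values in; drop them from t3, t4.
t4's domain is down to {2}, so t4 = 2. Eliminate 2 elsewhere: t1.
t5 and t7 between them cover only {4, 6} — a naked pair. Remove those values from t1.
t1 has just one choice, so t1 = 5. Strike 5 from t3.
No further eliminations apply; t7 can still be any of 4, 6.

4, 6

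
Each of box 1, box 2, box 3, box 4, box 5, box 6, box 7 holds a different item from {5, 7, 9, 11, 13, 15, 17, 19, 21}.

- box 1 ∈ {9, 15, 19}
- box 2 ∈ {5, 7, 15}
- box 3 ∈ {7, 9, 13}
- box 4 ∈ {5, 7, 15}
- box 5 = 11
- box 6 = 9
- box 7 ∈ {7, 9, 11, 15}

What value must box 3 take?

box 5's domain is down to {11}, so box 5 = 11. Strike 11 from box 7.
box 6 must be 9 (only option left). Remove 9 from box 1, box 3, box 7.
The 5 still-open variables draw from only 5 values {5, 7, 13, 15, 19}, so each is used; only box 3 can be 13, hence box 3 = 13.

13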